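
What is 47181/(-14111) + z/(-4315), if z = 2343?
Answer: -236648088/60888965 ≈ -3.8866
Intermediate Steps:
47181/(-14111) + z/(-4315) = 47181/(-14111) + 2343/(-4315) = 47181*(-1/14111) + 2343*(-1/4315) = -47181/14111 - 2343/4315 = -236648088/60888965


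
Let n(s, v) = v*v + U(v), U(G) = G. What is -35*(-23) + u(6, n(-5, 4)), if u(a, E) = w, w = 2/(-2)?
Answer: 804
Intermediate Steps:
w = -1 (w = 2*(-½) = -1)
n(s, v) = v + v² (n(s, v) = v*v + v = v² + v = v + v²)
u(a, E) = -1
-35*(-23) + u(6, n(-5, 4)) = -35*(-23) - 1 = 805 - 1 = 804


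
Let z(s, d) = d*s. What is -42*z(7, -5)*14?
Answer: 20580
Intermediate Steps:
-42*z(7, -5)*14 = -(-210)*7*14 = -42*(-35)*14 = 1470*14 = 20580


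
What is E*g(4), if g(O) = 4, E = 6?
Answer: 24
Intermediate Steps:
E*g(4) = 6*4 = 24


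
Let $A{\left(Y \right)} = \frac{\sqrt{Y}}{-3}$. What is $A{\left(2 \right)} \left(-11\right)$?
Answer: $\frac{11 \sqrt{2}}{3} \approx 5.1854$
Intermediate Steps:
$A{\left(Y \right)} = - \frac{\sqrt{Y}}{3}$
$A{\left(2 \right)} \left(-11\right) = - \frac{\sqrt{2}}{3} \left(-11\right) = \frac{11 \sqrt{2}}{3}$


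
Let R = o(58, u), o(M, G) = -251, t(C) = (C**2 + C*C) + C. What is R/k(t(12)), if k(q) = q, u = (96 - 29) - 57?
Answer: -251/300 ≈ -0.83667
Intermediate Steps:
t(C) = C + 2*C**2 (t(C) = (C**2 + C**2) + C = 2*C**2 + C = C + 2*C**2)
u = 10 (u = 67 - 57 = 10)
R = -251
R/k(t(12)) = -251*1/(12*(1 + 2*12)) = -251*1/(12*(1 + 24)) = -251/(12*25) = -251/300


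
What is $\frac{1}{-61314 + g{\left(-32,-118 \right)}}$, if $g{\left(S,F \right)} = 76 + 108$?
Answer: $- \frac{1}{61130} \approx -1.6359 \cdot 10^{-5}$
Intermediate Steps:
$g{\left(S,F \right)} = 184$
$\frac{1}{-61314 + g{\left(-32,-118 \right)}} = \frac{1}{-61314 + 184} = \frac{1}{-61130} = - \frac{1}{61130}$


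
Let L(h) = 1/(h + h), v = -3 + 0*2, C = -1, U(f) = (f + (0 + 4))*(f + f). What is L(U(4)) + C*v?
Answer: 385/128 ≈ 3.0078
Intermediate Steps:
U(f) = 2*f*(4 + f) (U(f) = (f + 4)*(2*f) = (4 + f)*(2*f) = 2*f*(4 + f))
v = -3 (v = -3 + 0 = -3)
L(h) = 1/(2*h)
L(U(4)) + C*v = 1/(2*((2*4*(4 + 4)))) - 1*(-3) = 1/(2*((2*4*8))) + 3 = (½)/64 + 3 = (½)*(1/64) + 3 = 1/128 + 3 = 385/128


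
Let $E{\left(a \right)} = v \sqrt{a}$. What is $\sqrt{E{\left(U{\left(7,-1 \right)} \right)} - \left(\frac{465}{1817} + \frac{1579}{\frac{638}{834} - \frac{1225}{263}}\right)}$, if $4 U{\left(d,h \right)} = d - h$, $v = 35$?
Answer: $\frac{\sqrt{15245593996639065663 + 1316337319150627760 \sqrt{2}}}{193932044} \approx 21.327$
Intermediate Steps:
$U{\left(d,h \right)} = - \frac{h}{4} + \frac{d}{4}$ ($U{\left(d,h \right)} = \frac{d - h}{4} = - \frac{h}{4} + \frac{d}{4}$)
$E{\left(a \right)} = 35 \sqrt{a}$
$\sqrt{E{\left(U{\left(7,-1 \right)} \right)} - \left(\frac{465}{1817} + \frac{1579}{\frac{638}{834} - \frac{1225}{263}}\right)} = \sqrt{35 \sqrt{\left(- \frac{1}{4}\right) \left(-1\right) + \frac{1}{4} \cdot 7} - \left(\frac{465}{1817} + \frac{1579}{\frac{638}{834} - \frac{1225}{263}}\right)} = \sqrt{35 \sqrt{\frac{1}{4} + \frac{7}{4}} - \left(\frac{465}{1817} + \frac{1579}{638 \cdot \frac{1}{834} - \frac{1225}{263}}\right)} = \sqrt{35 \sqrt{2} - \left(\frac{465}{1817} + \frac{1579}{\frac{319}{417} - \frac{1225}{263}}\right)} = \sqrt{35 \sqrt{2} - \left(\frac{465}{1817} + \frac{1579}{- \frac{426928}{109671}}\right)} = \sqrt{35 \sqrt{2} - - \frac{314452293333}{775728176}} = \sqrt{35 \sqrt{2} + \left(- \frac{465}{1817} + \frac{173170509}{426928}\right)} = \sqrt{35 \sqrt{2} + \frac{314452293333}{775728176}} = \sqrt{\frac{314452293333}{775728176} + 35 \sqrt{2}}$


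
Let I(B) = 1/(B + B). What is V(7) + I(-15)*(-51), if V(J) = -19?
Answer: -173/10 ≈ -17.300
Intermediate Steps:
I(B) = 1/(2*B)
V(7) + I(-15)*(-51) = -19 + ((½)/(-15))*(-51) = -19 + ((½)*(-1/15))*(-51) = -19 - 1/30*(-51) = -19 + 17/10 = -173/10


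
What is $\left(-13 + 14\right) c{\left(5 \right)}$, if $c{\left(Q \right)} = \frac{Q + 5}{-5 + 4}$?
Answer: $-10$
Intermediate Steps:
$c{\left(Q \right)} = -5 - Q$ ($c{\left(Q \right)} = \frac{5 + Q}{-1} = \left(5 + Q\right) \left(-1\right) = -5 - Q$)
$\left(-13 + 14\right) c{\left(5 \right)} = \left(-13 + 14\right) \left(-5 - 5\right) = 1 \left(-5 - 5\right) = 1 \left(-10\right) = -10$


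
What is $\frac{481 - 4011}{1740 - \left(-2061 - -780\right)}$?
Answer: $- \frac{3530}{3021} \approx -1.1685$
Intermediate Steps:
$\frac{481 - 4011}{1740 - \left(-2061 - -780\right)} = - \frac{3530}{1740 - \left(-2061 + 780\right)} = - \frac{3530}{1740 - -1281} = - \frac{3530}{1740 + 1281} = - \frac{3530}{3021}$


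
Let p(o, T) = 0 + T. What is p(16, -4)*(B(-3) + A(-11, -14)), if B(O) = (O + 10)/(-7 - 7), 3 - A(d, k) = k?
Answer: -66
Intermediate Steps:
p(o, T) = T
A(d, k) = 3 - k
B(O) = -5/7 - O/14 (B(O) = (10 + O)/(-14) = (10 + O)*(-1/14) = -5/7 - O/14)
p(16, -4)*(B(-3) + A(-11, -14)) = -4*((-5/7 - 1/14*(-3)) + (3 - 1*(-14))) = -4*((-5/7 + 3/14) + (3 + 14)) = -4*(-1/2 + 17) = -4*33/2 = -66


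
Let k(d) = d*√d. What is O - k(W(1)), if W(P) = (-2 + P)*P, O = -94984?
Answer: -94984 + I ≈ -94984.0 + 1.0*I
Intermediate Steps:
W(P) = P*(-2 + P)
k(d) = d^(3/2)
O - k(W(1)) = -94984 - (1*(-2 + 1))^(3/2) = -94984 - (1*(-1))^(3/2) = -94984 - (-1)^(3/2) = -94984 - (-1)*I = -94984 + I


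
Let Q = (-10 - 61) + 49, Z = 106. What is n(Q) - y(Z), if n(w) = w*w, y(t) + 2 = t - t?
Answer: 486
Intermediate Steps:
y(t) = -2 (y(t) = -2 + (t - t) = -2 + 0 = -2)
Q = -22 (Q = -71 + 49 = -22)
n(w) = w²
n(Q) - y(Z) = (-22)² - 1*(-2) = 484 + 2 = 486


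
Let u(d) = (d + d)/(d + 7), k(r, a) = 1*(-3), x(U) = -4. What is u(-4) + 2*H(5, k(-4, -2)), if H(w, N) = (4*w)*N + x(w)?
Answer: -392/3 ≈ -130.67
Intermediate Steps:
k(r, a) = -3
H(w, N) = -4 + 4*N*w (H(w, N) = (4*w)*N - 4 = 4*N*w - 4 = -4 + 4*N*w)
u(d) = 2*d/(7 + d) (u(d) = (2*d)/(7 + d) = 2*d/(7 + d))
u(-4) + 2*H(5, k(-4, -2)) = 2*(-4)/(7 - 4) + 2*(-4 + 4*(-3)*5) = 2*(-4)/3 + 2*(-4 - 60) = 2*(-4)*(1/3) + 2*(-64) = -8/3 - 128 = -392/3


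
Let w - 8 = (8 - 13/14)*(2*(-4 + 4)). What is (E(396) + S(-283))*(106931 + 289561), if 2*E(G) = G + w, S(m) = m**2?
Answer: 31834739172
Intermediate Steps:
w = 8 (w = 8 + (8 - 13/14)*(2*(-4 + 4)) = 8 + (8 - 13*1/14)*(2*0) = 8 + (8 - 13/14)*0 = 8 + (99/14)*0 = 8 + 0 = 8)
E(G) = 4 + G/2 (E(G) = (G + 8)/2 = (8 + G)/2 = 4 + G/2)
(E(396) + S(-283))*(106931 + 289561) = ((4 + (1/2)*396) + (-283)**2)*(106931 + 289561) = ((4 + 198) + 80089)*396492 = (202 + 80089)*396492 = 80291*396492 = 31834739172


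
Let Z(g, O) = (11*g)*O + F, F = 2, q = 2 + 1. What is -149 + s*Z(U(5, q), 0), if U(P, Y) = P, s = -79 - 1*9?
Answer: -325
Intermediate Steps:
s = -88 (s = -79 - 9 = -88)
q = 3
Z(g, O) = 2 + 11*O*g (Z(g, O) = (11*g)*O + 2 = 11*O*g + 2 = 2 + 11*O*g)
-149 + s*Z(U(5, q), 0) = -149 - 88*(2 + 11*0*5) = -149 - 88*(2 + 0) = -149 - 88*2 = -149 - 176 = -325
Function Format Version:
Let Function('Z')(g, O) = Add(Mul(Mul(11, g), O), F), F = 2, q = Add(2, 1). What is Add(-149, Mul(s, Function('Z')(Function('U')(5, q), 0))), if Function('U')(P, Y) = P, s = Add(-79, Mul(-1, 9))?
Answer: -325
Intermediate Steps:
s = -88 (s = Add(-79, -9) = -88)
q = 3
Function('Z')(g, O) = Add(2, Mul(11, O, g)) (Function('Z')(g, O) = Add(Mul(Mul(11, g), O), 2) = Add(Mul(11, O, g), 2) = Add(2, Mul(11, O, g)))
Add(-149, Mul(s, Function('Z')(Function('U')(5, q), 0))) = Add(-149, Mul(-88, Add(2, Mul(11, 0, 5)))) = Add(-149, Mul(-88, Add(2, 0))) = Add(-149, Mul(-88, 2)) = Add(-149, -176) = -325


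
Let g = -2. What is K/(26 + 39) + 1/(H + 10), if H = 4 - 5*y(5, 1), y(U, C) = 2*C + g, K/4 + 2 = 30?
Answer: 1633/910 ≈ 1.7945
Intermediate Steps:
K = 112 (K = -8 + 4*30 = -8 + 120 = 112)
y(U, C) = -2 + 2*C (y(U, C) = 2*C - 2 = -2 + 2*C)
H = 4 (H = 4 - 5*(-2 + 2*1) = 4 - 5*(-2 + 2) = 4 - 5*0 = 4 + 0 = 4)
K/(26 + 39) + 1/(H + 10) = 112/(26 + 39) + 1/(4 + 10) = 112/65 + 1/14 = 1633/910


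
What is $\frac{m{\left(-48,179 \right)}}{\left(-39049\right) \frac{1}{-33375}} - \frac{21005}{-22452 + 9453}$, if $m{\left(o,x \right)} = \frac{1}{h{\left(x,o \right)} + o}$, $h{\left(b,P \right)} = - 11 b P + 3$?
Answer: $\frac{25828185864680}{15983751879039} \approx 1.6159$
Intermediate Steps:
$h{\left(b,P \right)} = 3 - 11 P b$ ($h{\left(b,P \right)} = - 11 P b + 3 = 3 - 11 P b$)
$m{\left(o,x \right)} = \frac{1}{3 + o - 11 o x}$ ($m{\left(o,x \right)} = \frac{1}{\left(3 - 11 o x\right) + o} = \frac{1}{3 + o - 11 o x}$)
$\frac{m{\left(-48,179 \right)}}{\left(-39049\right) \frac{1}{-33375}} - \frac{21005}{-22452 + 9453} = \frac{1}{\left(3 - 48 - \left(-528\right) 179\right) \left(- \frac{39049}{-33375}\right)} - \frac{21005}{-22452 + 9453} = \frac{1}{\left(3 - 48 + 94512\right) \left(\left(-39049\right) \left(- \frac{1}{33375}\right)\right)} - \frac{21005}{-12999} = \frac{1}{94467 \cdot \frac{39049}{33375}} - - \frac{21005}{12999} = \frac{1}{94467} \cdot \frac{33375}{39049} + \frac{21005}{12999} = \frac{11125}{1229613961} + \frac{21005}{12999} = \frac{25828185864680}{15983751879039}$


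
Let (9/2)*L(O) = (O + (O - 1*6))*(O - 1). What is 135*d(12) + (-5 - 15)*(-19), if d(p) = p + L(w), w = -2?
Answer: 2900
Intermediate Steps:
L(O) = 2*(-1 + O)*(-6 + 2*O)/9 (L(O) = 2*((O + (O - 1*6))*(O - 1))/9 = 2*((O + (O - 6))*(-1 + O))/9 = 2*((O + (-6 + O))*(-1 + O))/9 = 2*((-6 + 2*O)*(-1 + O))/9 = 2*((-1 + O)*(-6 + 2*O))/9 = 2*(-1 + O)*(-6 + 2*O)/9)
d(p) = 20/3 + p (d(p) = p + (4/3 - 16/9*(-2) + (4/9)*(-2)**2) = p + (4/3 + 32/9 + (4/9)*4) = p + (4/3 + 32/9 + 16/9) = p + 20/3 = 20/3 + p)
135*d(12) + (-5 - 15)*(-19) = 135*(20/3 + 12) + (-5 - 15)*(-19) = 135*(56/3) - 20*(-19) = 2520 + 380 = 2900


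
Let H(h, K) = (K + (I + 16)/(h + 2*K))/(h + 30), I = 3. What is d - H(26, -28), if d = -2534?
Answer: -4256261/1680 ≈ -2533.5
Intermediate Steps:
H(h, K) = (K + 19/(h + 2*K))/(30 + h) (H(h, K) = (K + (3 + 16)/(h + 2*K))/(h + 30) = (K + 19/(h + 2*K))/(30 + h))
d - H(26, -28) = -2534 - (19 + 2*(-28)**2 - 28*26)/(26**2 + 30*26 + 60*(-28) + 2*(-28)*26) = -2534 - (19 + 2*784 - 728)/(676 + 780 - 1680 - 1456) = -2534 - (19 + 1568 - 728)/(-1680) = -2534 - (-1)*859/1680 = -2534 - 1*(-859/1680) = -2534 + 859/1680 = -4256261/1680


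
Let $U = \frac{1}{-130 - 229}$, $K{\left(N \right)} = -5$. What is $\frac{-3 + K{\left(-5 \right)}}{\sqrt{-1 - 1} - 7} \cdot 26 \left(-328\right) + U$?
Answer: $- \frac{171446963}{18309} - \frac{68224 i \sqrt{2}}{51} \approx -9364.1 - 1891.8 i$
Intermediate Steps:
$U = - \frac{1}{359}$ ($U = \frac{1}{-359} = - \frac{1}{359} \approx -0.0027855$)
$\frac{-3 + K{\left(-5 \right)}}{\sqrt{-1 - 1} - 7} \cdot 26 \left(-328\right) + U = \frac{-3 - 5}{\sqrt{-1 - 1} - 7} \cdot 26 \left(-328\right) - \frac{1}{359} = - \frac{8}{\sqrt{-2} - 7} \cdot 26 \left(-328\right) - \frac{1}{359} = - \frac{8}{i \sqrt{2} - 7} \cdot 26 \left(-328\right) - \frac{1}{359} = - \frac{8}{-7 + i \sqrt{2}} \cdot 26 \left(-328\right) - \frac{1}{359} = - \frac{208}{-7 + i \sqrt{2}} \left(-328\right) - \frac{1}{359} = \frac{68224}{-7 + i \sqrt{2}} - \frac{1}{359} = - \frac{1}{359} + \frac{68224}{-7 + i \sqrt{2}}$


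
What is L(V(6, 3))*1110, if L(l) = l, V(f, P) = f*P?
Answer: 19980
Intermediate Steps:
V(f, P) = P*f
L(V(6, 3))*1110 = (3*6)*1110 = 18*1110 = 19980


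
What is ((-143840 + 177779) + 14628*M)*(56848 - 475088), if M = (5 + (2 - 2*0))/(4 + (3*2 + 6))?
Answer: -16871278800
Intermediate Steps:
M = 7/16 (M = (5 + (2 + 0))/(4 + (6 + 6)) = (5 + 2)/(4 + 12) = 7/16 ≈ 0.43750)
((-143840 + 177779) + 14628*M)*(56848 - 475088) = ((-143840 + 177779) + 14628*(7/16))*(56848 - 475088) = (33939 + 25599/4)*(-418240) = (161355/4)*(-418240) = -16871278800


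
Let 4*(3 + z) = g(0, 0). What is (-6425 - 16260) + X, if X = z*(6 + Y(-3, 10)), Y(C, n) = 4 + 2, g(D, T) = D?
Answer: -22721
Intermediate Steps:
Y(C, n) = 6
z = -3 (z = -3 + (1/4)*0 = -3 + 0 = -3)
X = -36 (X = -3*(6 + 6) = -3*12 = -36)
(-6425 - 16260) + X = (-6425 - 16260) - 36 = -22685 - 36 = -22721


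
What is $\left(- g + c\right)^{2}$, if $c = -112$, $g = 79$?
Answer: $36481$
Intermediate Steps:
$\left(- g + c\right)^{2} = \left(\left(-1\right) 79 - 112\right)^{2} = \left(-79 - 112\right)^{2} = \left(-191\right)^{2} = 36481$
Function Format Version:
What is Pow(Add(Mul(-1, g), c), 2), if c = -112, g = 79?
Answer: 36481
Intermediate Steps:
Pow(Add(Mul(-1, g), c), 2) = Pow(Add(Mul(-1, 79), -112), 2) = Pow(Add(-79, -112), 2) = Pow(-191, 2) = 36481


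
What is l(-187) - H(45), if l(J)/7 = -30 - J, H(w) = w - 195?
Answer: 1249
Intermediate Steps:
H(w) = -195 + w
l(J) = -210 - 7*J (l(J) = 7*(-30 - J) = -210 - 7*J)
l(-187) - H(45) = (-210 - 7*(-187)) - (-195 + 45) = (-210 + 1309) - 1*(-150) = 1099 + 150 = 1249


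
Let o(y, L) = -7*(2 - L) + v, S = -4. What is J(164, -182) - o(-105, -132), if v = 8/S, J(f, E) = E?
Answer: 758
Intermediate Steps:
v = -2 (v = 8/(-4) = 8*(-1/4) = -2)
o(y, L) = -16 + 7*L (o(y, L) = -7*(2 - L) - 2 = (-14 + 7*L) - 2 = -16 + 7*L)
J(164, -182) - o(-105, -132) = -182 - (-16 + 7*(-132)) = -182 - (-16 - 924) = -182 - 1*(-940) = -182 + 940 = 758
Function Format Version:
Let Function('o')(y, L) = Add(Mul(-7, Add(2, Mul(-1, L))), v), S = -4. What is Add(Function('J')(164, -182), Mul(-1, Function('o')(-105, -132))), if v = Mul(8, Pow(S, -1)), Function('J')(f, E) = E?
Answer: 758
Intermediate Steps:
v = -2 (v = Mul(8, Pow(-4, -1)) = Mul(8, Rational(-1, 4)) = -2)
Function('o')(y, L) = Add(-16, Mul(7, L)) (Function('o')(y, L) = Add(Mul(-7, Add(2, Mul(-1, L))), -2) = Add(Add(-14, Mul(7, L)), -2) = Add(-16, Mul(7, L)))
Add(Function('J')(164, -182), Mul(-1, Function('o')(-105, -132))) = Add(-182, Mul(-1, Add(-16, Mul(7, -132)))) = Add(-182, Mul(-1, Add(-16, -924))) = Add(-182, Mul(-1, -940)) = Add(-182, 940) = 758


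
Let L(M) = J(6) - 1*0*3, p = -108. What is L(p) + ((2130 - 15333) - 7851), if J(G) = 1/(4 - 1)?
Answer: -63161/3 ≈ -21054.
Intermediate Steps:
J(G) = 1/3
L(M) = 1/3 (L(M) = 1/3 - 1*0*3 = 1/3 + 0*3 = 1/3 + 0 = 1/3)
L(p) + ((2130 - 15333) - 7851) = 1/3 + ((2130 - 15333) - 7851) = 1/3 + (-13203 - 7851) = 1/3 - 21054 = -63161/3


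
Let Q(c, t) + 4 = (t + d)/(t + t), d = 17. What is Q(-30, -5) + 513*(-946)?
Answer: -2426516/5 ≈ -4.8530e+5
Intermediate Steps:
Q(c, t) = -4 + (17 + t)/(2*t) (Q(c, t) = -4 + (t + 17)/(t + t) = -4 + (17 + t)/((2*t)) = -4 + (17 + t)*(1/(2*t)) = -4 + (17 + t)/(2*t))
Q(-30, -5) + 513*(-946) = (1/2)*(17 - 7*(-5))/(-5) + 513*(-946) = (1/2)*(-1/5)*(17 + 35) - 485298 = (1/2)*(-1/5)*52 - 485298 = -26/5 - 485298 = -2426516/5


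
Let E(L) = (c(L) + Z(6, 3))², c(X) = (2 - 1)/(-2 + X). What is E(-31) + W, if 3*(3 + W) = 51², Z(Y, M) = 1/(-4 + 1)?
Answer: 104560/121 ≈ 864.13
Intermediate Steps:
Z(Y, M) = -⅓ (Z(Y, M) = 1/(-3) = -⅓)
c(X) = 1/(-2 + X)
E(L) = (-⅓ + 1/(-2 + L))² (E(L) = (1/(-2 + L) - ⅓)² = (-⅓ + 1/(-2 + L))²)
W = 864 (W = -3 + (⅓)*51² = -3 + (⅓)*2601 = -3 + 867 = 864)
E(-31) + W = (-5 - 31)²/(9*(-2 - 31)²) + 864 = (⅑)*(-36)²/(-33)² + 864 = (⅑)*1296*(1/1089) + 864 = 16/121 + 864 = 104560/121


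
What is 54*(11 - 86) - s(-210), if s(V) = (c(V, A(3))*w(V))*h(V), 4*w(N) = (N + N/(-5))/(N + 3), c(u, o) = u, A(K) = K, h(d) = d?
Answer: -298950/23 ≈ -12998.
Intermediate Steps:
w(N) = N/(5*(3 + N)) (w(N) = ((N + N/(-5))/(N + 3))/4 = ((N + N*(-⅕))/(3 + N))/4 = ((N - N/5)/(3 + N))/4 = ((4*N/5)/(3 + N))/4 = (4*N/(5*(3 + N)))/4 = N/(5*(3 + N)))
s(V) = V³/(5*(3 + V)) (s(V) = (V*(V/(5*(3 + V))))*V = (V²/(5*(3 + V)))*V = V³/(5*(3 + V)))
54*(11 - 86) - s(-210) = 54*(11 - 86) - (-210)³/(5*(3 - 210)) = 54*(-75) - (-9261000)/(5*(-207)) = -4050 - (-9261000)*(-1)/(5*207) = -4050 - 1*205800/23 = -4050 - 205800/23 = -298950/23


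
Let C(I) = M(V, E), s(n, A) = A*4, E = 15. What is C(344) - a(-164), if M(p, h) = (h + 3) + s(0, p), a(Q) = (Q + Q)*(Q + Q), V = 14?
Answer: -107510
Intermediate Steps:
s(n, A) = 4*A
a(Q) = 4*Q² (a(Q) = (2*Q)*(2*Q) = 4*Q²)
M(p, h) = 3 + h + 4*p (M(p, h) = (h + 3) + 4*p = (3 + h) + 4*p = 3 + h + 4*p)
C(I) = 74 (C(I) = 3 + 15 + 4*14 = 3 + 15 + 56 = 74)
C(344) - a(-164) = 74 - 4*(-164)² = 74 - 4*26896 = 74 - 1*107584 = 74 - 107584 = -107510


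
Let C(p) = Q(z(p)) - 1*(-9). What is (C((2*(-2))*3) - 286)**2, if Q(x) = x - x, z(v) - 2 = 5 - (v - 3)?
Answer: 76729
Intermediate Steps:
z(v) = 10 - v (z(v) = 2 + (5 - (v - 3)) = 2 + (5 - (-3 + v)) = 2 + (5 + (3 - v)) = 2 + (8 - v) = 10 - v)
Q(x) = 0
C(p) = 9 (C(p) = 0 - 1*(-9) = 0 + 9 = 9)
(C((2*(-2))*3) - 286)**2 = (9 - 286)**2 = (-277)**2 = 76729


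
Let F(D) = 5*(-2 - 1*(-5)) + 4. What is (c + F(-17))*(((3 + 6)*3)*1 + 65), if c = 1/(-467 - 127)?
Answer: 519110/297 ≈ 1747.8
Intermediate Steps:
c = -1/594 (c = 1/(-594) = -1/594 ≈ -0.0016835)
F(D) = 19 (F(D) = 5*(-2 + 5) + 4 = 5*3 + 4 = 15 + 4 = 19)
(c + F(-17))*(((3 + 6)*3)*1 + 65) = (-1/594 + 19)*(((3 + 6)*3)*1 + 65) = 11285*((9*3)*1 + 65)/594 = 11285*(27*1 + 65)/594 = 11285*(27 + 65)/594 = (11285/594)*92 = 519110/297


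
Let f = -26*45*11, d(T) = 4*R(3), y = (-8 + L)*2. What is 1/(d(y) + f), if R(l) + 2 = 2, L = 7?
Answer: -1/12870 ≈ -7.7700e-5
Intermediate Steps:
R(l) = 0 (R(l) = -2 + 2 = 0)
y = -2 (y = (-8 + 7)*2 = -1*2 = -2)
d(T) = 0 (d(T) = 4*0 = 0)
f = -12870 (f = -1170*11 = -1*12870 = -12870)
1/(d(y) + f) = 1/(0 - 12870) = 1/(-12870) = -1/12870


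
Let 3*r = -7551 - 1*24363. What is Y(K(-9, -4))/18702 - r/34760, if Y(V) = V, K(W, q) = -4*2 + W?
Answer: 49590239/162520380 ≈ 0.30513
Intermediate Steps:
K(W, q) = -8 + W
r = -10638 (r = (-7551 - 1*24363)/3 = (-7551 - 24363)/3 = (1/3)*(-31914) = -10638)
Y(K(-9, -4))/18702 - r/34760 = (-8 - 9)/18702 - 1*(-10638)/34760 = -17*1/18702 + 10638*(1/34760) = -17/18702 + 5319/17380 = 49590239/162520380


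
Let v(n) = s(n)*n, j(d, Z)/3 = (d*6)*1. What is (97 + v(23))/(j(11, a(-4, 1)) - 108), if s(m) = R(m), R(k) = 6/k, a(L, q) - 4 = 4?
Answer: 103/90 ≈ 1.1444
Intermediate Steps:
a(L, q) = 8 (a(L, q) = 4 + 4 = 8)
s(m) = 6/m
j(d, Z) = 18*d (j(d, Z) = 3*((d*6)*1) = 3*((6*d)*1) = 3*(6*d) = 18*d)
v(n) = 6 (v(n) = (6/n)*n = 6)
(97 + v(23))/(j(11, a(-4, 1)) - 108) = (97 + 6)/(18*11 - 108) = 103/(198 - 108) = 103/90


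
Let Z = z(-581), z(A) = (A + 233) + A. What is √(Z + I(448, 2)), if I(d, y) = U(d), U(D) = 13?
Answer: 2*I*√229 ≈ 30.266*I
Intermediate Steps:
z(A) = 233 + 2*A (z(A) = (233 + A) + A = 233 + 2*A)
I(d, y) = 13
Z = -929 (Z = 233 + 2*(-581) = 233 - 1162 = -929)
√(Z + I(448, 2)) = √(-929 + 13) = √(-916) = 2*I*√229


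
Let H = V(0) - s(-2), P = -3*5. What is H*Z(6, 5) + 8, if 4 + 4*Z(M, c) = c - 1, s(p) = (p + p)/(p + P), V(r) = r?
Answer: 8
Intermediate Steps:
P = -15
s(p) = 2*p/(-15 + p) (s(p) = (p + p)/(p - 15) = (2*p)/(-15 + p) = 2*p/(-15 + p))
Z(M, c) = -5/4 + c/4 (Z(M, c) = -1 + (c - 1)/4 = -1 + (-1 + c)/4 = -1 + (-¼ + c/4) = -5/4 + c/4)
H = -4/17 (H = 0 - 2*(-2)/(-15 - 2) = 0 - 2*(-2)/(-17) = 0 - 2*(-2)*(-1)/17 = 0 - 1*4/17 = 0 - 4/17 = -4/17 ≈ -0.23529)
H*Z(6, 5) + 8 = -4*(-5/4 + (¼)*5)/17 + 8 = -4*(-5/4 + 5/4)/17 + 8 = -4/17*0 + 8 = 0 + 8 = 8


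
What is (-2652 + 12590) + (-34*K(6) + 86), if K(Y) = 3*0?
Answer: 10024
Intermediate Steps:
K(Y) = 0
(-2652 + 12590) + (-34*K(6) + 86) = (-2652 + 12590) + (-34*0 + 86) = 9938 + (0 + 86) = 9938 + 86 = 10024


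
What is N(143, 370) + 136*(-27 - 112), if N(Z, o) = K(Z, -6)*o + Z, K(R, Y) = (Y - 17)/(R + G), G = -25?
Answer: -1111154/59 ≈ -18833.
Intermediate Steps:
K(R, Y) = (-17 + Y)/(-25 + R) (K(R, Y) = (Y - 17)/(R - 25) = (-17 + Y)/(-25 + R))
N(Z, o) = Z - 23*o/(-25 + Z) (N(Z, o) = ((-17 - 6)/(-25 + Z))*o + Z = (-23/(-25 + Z))*o + Z = -23*o/(-25 + Z) + Z = Z - 23*o/(-25 + Z))
N(143, 370) + 136*(-27 - 112) = (-23*370 + 143*(-25 + 143))/(-25 + 143) + 136*(-27 - 112) = (-8510 + 143*118)/118 + 136*(-139) = (-8510 + 16874)/118 - 18904 = (1/118)*8364 - 18904 = 4182/59 - 18904 = -1111154/59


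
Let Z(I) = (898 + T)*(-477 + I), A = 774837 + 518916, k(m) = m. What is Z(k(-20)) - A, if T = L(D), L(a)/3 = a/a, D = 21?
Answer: -1741550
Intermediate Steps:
A = 1293753
L(a) = 3 (L(a) = 3*(a/a) = 3*1 = 3)
T = 3
Z(I) = -429777 + 901*I (Z(I) = (898 + 3)*(-477 + I) = 901*(-477 + I) = -429777 + 901*I)
Z(k(-20)) - A = (-429777 + 901*(-20)) - 1*1293753 = (-429777 - 18020) - 1293753 = -447797 - 1293753 = -1741550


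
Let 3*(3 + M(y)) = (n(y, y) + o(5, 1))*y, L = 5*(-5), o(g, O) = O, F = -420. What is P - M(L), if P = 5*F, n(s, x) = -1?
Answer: -2097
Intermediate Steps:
L = -25
M(y) = -3 (M(y) = -3 + ((-1 + 1)*y)/3 = -3 + (0*y)/3 = -3 + (⅓)*0 = -3 + 0 = -3)
P = -2100 (P = 5*(-420) = -2100)
P - M(L) = -2100 - 1*(-3) = -2100 + 3 = -2097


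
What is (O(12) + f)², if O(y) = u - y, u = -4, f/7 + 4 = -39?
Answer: 100489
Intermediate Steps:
f = -301 (f = -28 + 7*(-39) = -28 - 273 = -301)
O(y) = -4 - y
(O(12) + f)² = ((-4 - 1*12) - 301)² = ((-4 - 12) - 301)² = (-16 - 301)² = (-317)² = 100489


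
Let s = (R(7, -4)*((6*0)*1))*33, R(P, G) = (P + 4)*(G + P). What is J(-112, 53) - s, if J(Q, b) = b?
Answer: 53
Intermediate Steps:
R(P, G) = (4 + P)*(G + P)
s = 0 (s = ((7² + 4*(-4) + 4*7 - 4*7)*((6*0)*1))*33 = ((49 - 16 + 28 - 28)*(0*1))*33 = (33*0)*33 = 0*33 = 0)
J(-112, 53) - s = 53 - 1*0 = 53 + 0 = 53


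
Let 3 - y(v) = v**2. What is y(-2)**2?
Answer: 1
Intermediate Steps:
y(v) = 3 - v**2
y(-2)**2 = (3 - 1*(-2)**2)**2 = (3 - 1*4)**2 = (3 - 4)**2 = (-1)**2 = 1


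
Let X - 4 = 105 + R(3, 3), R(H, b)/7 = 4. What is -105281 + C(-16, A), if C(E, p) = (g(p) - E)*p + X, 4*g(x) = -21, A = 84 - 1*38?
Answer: -209299/2 ≈ -1.0465e+5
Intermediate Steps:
A = 46 (A = 84 - 38 = 46)
g(x) = -21/4 (g(x) = (¼)*(-21) = -21/4)
R(H, b) = 28 (R(H, b) = 7*4 = 28)
X = 137 (X = 4 + (105 + 28) = 4 + 133 = 137)
C(E, p) = 137 + p*(-21/4 - E) (C(E, p) = (-21/4 - E)*p + 137 = p*(-21/4 - E) + 137 = 137 + p*(-21/4 - E))
-105281 + C(-16, A) = -105281 + (137 - 21/4*46 - 1*(-16)*46) = -105281 + (137 - 483/2 + 736) = -105281 + 1263/2 = -209299/2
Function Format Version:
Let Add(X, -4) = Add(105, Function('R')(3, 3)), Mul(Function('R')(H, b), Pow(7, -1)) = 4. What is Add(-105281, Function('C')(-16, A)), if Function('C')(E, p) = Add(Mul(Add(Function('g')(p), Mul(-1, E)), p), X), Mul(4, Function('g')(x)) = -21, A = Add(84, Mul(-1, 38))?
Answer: Rational(-209299, 2) ≈ -1.0465e+5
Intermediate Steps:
A = 46 (A = Add(84, -38) = 46)
Function('g')(x) = Rational(-21, 4) (Function('g')(x) = Mul(Rational(1, 4), -21) = Rational(-21, 4))
Function('R')(H, b) = 28 (Function('R')(H, b) = Mul(7, 4) = 28)
X = 137 (X = Add(4, Add(105, 28)) = Add(4, 133) = 137)
Function('C')(E, p) = Add(137, Mul(p, Add(Rational(-21, 4), Mul(-1, E)))) (Function('C')(E, p) = Add(Mul(Add(Rational(-21, 4), Mul(-1, E)), p), 137) = Add(Mul(p, Add(Rational(-21, 4), Mul(-1, E))), 137) = Add(137, Mul(p, Add(Rational(-21, 4), Mul(-1, E)))))
Add(-105281, Function('C')(-16, A)) = Add(-105281, Add(137, Mul(Rational(-21, 4), 46), Mul(-1, -16, 46))) = Add(-105281, Add(137, Rational(-483, 2), 736)) = Add(-105281, Rational(1263, 2)) = Rational(-209299, 2)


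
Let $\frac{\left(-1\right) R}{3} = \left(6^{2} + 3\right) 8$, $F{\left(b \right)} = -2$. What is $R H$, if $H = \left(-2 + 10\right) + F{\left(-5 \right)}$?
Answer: $-5616$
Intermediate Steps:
$H = 6$ ($H = \left(-2 + 10\right) - 2 = 8 - 2 = 6$)
$R = -936$ ($R = - 3 \left(6^{2} + 3\right) 8 = - 3 \left(36 + 3\right) 8 = - 3 \cdot 39 \cdot 8 = \left(-3\right) 312 = -936$)
$R H = \left(-936\right) 6 = -5616$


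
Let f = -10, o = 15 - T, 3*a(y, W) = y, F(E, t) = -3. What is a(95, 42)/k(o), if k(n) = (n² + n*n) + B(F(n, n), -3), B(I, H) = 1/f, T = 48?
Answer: 950/65337 ≈ 0.014540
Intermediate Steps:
a(y, W) = y/3
o = -33 (o = 15 - 1*48 = 15 - 48 = -33)
B(I, H) = -⅒ (B(I, H) = 1/(-10) = -⅒)
k(n) = -⅒ + 2*n² (k(n) = (n² + n*n) - ⅒ = (n² + n²) - ⅒ = 2*n² - ⅒ = -⅒ + 2*n²)
a(95, 42)/k(o) = ((⅓)*95)/(-⅒ + 2*(-33)²) = 95/(3*(-⅒ + 2*1089)) = 95/(3*(-⅒ + 2178)) = 95/(3*(21779/10)) = (95/3)*(10/21779) = 950/65337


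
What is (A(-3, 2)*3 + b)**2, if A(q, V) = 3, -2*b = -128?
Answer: 5329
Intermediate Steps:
b = 64 (b = -1/2*(-128) = 64)
(A(-3, 2)*3 + b)**2 = (3*3 + 64)**2 = (9 + 64)**2 = 73**2 = 5329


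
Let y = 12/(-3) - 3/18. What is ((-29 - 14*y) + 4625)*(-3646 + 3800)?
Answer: 2150302/3 ≈ 7.1677e+5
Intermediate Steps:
y = -25/6 (y = 12*(-⅓) - 3*1/18 = -4 - ⅙ = -25/6 ≈ -4.1667)
((-29 - 14*y) + 4625)*(-3646 + 3800) = ((-29 - 14*(-25/6)) + 4625)*(-3646 + 3800) = ((-29 + 175/3) + 4625)*154 = (88/3 + 4625)*154 = (13963/3)*154 = 2150302/3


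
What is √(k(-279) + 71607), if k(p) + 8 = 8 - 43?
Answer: 2*√17891 ≈ 267.51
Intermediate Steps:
k(p) = -43 (k(p) = -8 + (8 - 43) = -8 - 35 = -43)
√(k(-279) + 71607) = √(-43 + 71607) = √71564 = 2*√17891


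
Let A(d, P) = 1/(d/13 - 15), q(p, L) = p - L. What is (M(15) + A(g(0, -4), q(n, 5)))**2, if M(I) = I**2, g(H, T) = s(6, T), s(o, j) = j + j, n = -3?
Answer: 2085018244/41209 ≈ 50596.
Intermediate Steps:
s(o, j) = 2*j
g(H, T) = 2*T
A(d, P) = 1/(-15 + d/13) (A(d, P) = 1/(d*(1/13) - 15) = 1/(d/13 - 15) = 1/(-15 + d/13))
(M(15) + A(g(0, -4), q(n, 5)))**2 = (15**2 + 13/(-195 + 2*(-4)))**2 = (225 + 13/(-195 - 8))**2 = (225 + 13/(-203))**2 = (225 + 13*(-1/203))**2 = (225 - 13/203)**2 = (45662/203)**2 = 2085018244/41209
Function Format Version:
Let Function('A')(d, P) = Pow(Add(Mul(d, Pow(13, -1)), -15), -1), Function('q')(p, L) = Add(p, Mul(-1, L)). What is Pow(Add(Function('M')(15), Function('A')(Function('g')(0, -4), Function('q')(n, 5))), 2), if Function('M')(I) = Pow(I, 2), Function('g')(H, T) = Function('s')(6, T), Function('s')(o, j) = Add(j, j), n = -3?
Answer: Rational(2085018244, 41209) ≈ 50596.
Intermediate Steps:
Function('s')(o, j) = Mul(2, j)
Function('g')(H, T) = Mul(2, T)
Function('A')(d, P) = Pow(Add(-15, Mul(Rational(1, 13), d)), -1) (Function('A')(d, P) = Pow(Add(Mul(d, Rational(1, 13)), -15), -1) = Pow(Add(Mul(Rational(1, 13), d), -15), -1) = Pow(Add(-15, Mul(Rational(1, 13), d)), -1))
Pow(Add(Function('M')(15), Function('A')(Function('g')(0, -4), Function('q')(n, 5))), 2) = Pow(Add(Pow(15, 2), Mul(13, Pow(Add(-195, Mul(2, -4)), -1))), 2) = Pow(Add(225, Mul(13, Pow(Add(-195, -8), -1))), 2) = Pow(Add(225, Mul(13, Pow(-203, -1))), 2) = Pow(Add(225, Mul(13, Rational(-1, 203))), 2) = Pow(Add(225, Rational(-13, 203)), 2) = Pow(Rational(45662, 203), 2) = Rational(2085018244, 41209)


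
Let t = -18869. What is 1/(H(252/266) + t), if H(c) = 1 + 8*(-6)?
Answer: -1/18916 ≈ -5.2865e-5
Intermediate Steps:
H(c) = -47 (H(c) = 1 - 48 = -47)
1/(H(252/266) + t) = 1/(-47 - 18869) = 1/(-18916) = -1/18916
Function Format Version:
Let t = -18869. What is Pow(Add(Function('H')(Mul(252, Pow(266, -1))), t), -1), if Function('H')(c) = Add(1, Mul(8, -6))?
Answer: Rational(-1, 18916) ≈ -5.2865e-5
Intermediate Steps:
Function('H')(c) = -47 (Function('H')(c) = Add(1, -48) = -47)
Pow(Add(Function('H')(Mul(252, Pow(266, -1))), t), -1) = Pow(Add(-47, -18869), -1) = Pow(-18916, -1) = Rational(-1, 18916)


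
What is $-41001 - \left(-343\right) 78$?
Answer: $-14247$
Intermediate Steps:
$-41001 - \left(-343\right) 78 = -41001 - -26754 = -41001 + 26754 = -14247$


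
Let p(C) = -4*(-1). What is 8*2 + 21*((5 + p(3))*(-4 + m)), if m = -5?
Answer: -1685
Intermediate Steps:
p(C) = 4
8*2 + 21*((5 + p(3))*(-4 + m)) = 8*2 + 21*((5 + 4)*(-4 - 5)) = 16 + 21*(9*(-9)) = 16 + 21*(-81) = 16 - 1701 = -1685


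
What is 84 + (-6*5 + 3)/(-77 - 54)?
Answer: 11031/131 ≈ 84.206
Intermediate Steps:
84 + (-6*5 + 3)/(-77 - 54) = 84 + (-30 + 3)/(-131) = 84 - 27*(-1/131) = 84 + 27/131 = 11031/131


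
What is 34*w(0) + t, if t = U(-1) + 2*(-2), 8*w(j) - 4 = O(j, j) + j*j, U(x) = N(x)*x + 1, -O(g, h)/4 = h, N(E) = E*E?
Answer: 13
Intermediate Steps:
N(E) = E**2
O(g, h) = -4*h
U(x) = 1 + x**3 (U(x) = x**2*x + 1 = x**3 + 1 = 1 + x**3)
w(j) = 1/2 - j/2 + j**2/8 (w(j) = 1/2 + (-4*j + j*j)/8 = 1/2 + (-4*j + j**2)/8 = 1/2 + (j**2 - 4*j)/8 = 1/2 + (-j/2 + j**2/8) = 1/2 - j/2 + j**2/8)
t = -4 (t = (1 + (-1)**3) + 2*(-2) = (1 - 1) - 4 = 0 - 4 = -4)
34*w(0) + t = 34*(1/2 - 1/2*0 + (1/8)*0**2) - 4 = 34*(1/2 + 0 + (1/8)*0) - 4 = 34*(1/2 + 0 + 0) - 4 = 34*(1/2) - 4 = 17 - 4 = 13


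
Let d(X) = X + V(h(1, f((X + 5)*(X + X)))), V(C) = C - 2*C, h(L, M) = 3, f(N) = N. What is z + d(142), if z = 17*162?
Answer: 2893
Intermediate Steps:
z = 2754
V(C) = -C
d(X) = -3 + X (d(X) = X - 1*3 = X - 3 = -3 + X)
z + d(142) = 2754 + (-3 + 142) = 2754 + 139 = 2893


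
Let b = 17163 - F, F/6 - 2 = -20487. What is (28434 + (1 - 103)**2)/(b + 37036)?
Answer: 38838/177109 ≈ 0.21929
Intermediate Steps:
F = -122910 (F = 12 + 6*(-20487) = 12 - 122922 = -122910)
b = 140073 (b = 17163 - 1*(-122910) = 17163 + 122910 = 140073)
(28434 + (1 - 103)**2)/(b + 37036) = (28434 + (1 - 103)**2)/(140073 + 37036) = (28434 + (-102)**2)/177109 = (28434 + 10404)*(1/177109) = 38838*(1/177109) = 38838/177109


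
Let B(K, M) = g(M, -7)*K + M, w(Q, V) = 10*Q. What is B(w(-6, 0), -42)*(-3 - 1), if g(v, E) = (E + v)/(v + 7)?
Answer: 504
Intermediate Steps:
g(v, E) = (E + v)/(7 + v)
B(K, M) = M + K*(-7 + M)/(7 + M) (B(K, M) = ((-7 + M)/(7 + M))*K + M = K*(-7 + M)/(7 + M) + M = M + K*(-7 + M)/(7 + M))
B(w(-6, 0), -42)*(-3 - 1) = (((10*(-6))*(-7 - 42) - 42*(7 - 42))/(7 - 42))*(-3 - 1) = ((-60*(-49) - 42*(-35))/(-35))*(-4) = -(2940 + 1470)/35*(-4) = -1/35*4410*(-4) = -126*(-4) = 504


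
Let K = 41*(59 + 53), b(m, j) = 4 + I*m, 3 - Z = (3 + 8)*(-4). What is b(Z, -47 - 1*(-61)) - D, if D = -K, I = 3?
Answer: 4737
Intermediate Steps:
Z = 47 (Z = 3 - (3 + 8)*(-4) = 3 - 11*(-4) = 3 - 1*(-44) = 3 + 44 = 47)
b(m, j) = 4 + 3*m
K = 4592 (K = 41*112 = 4592)
D = -4592 (D = -1*4592 = -4592)
b(Z, -47 - 1*(-61)) - D = (4 + 3*47) - 1*(-4592) = (4 + 141) + 4592 = 145 + 4592 = 4737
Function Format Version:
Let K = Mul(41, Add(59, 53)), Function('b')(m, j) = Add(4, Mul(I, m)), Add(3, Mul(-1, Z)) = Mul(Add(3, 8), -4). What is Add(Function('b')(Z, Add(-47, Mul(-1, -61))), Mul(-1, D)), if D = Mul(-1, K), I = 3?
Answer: 4737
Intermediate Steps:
Z = 47 (Z = Add(3, Mul(-1, Mul(Add(3, 8), -4))) = Add(3, Mul(-1, Mul(11, -4))) = Add(3, Mul(-1, -44)) = Add(3, 44) = 47)
Function('b')(m, j) = Add(4, Mul(3, m))
K = 4592 (K = Mul(41, 112) = 4592)
D = -4592 (D = Mul(-1, 4592) = -4592)
Add(Function('b')(Z, Add(-47, Mul(-1, -61))), Mul(-1, D)) = Add(Add(4, Mul(3, 47)), Mul(-1, -4592)) = Add(Add(4, 141), 4592) = Add(145, 4592) = 4737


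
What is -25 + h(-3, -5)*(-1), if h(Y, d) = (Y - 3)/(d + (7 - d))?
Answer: -169/7 ≈ -24.143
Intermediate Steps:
h(Y, d) = -3/7 + Y/7 (h(Y, d) = (-3 + Y)/7 = (-3 + Y)*(⅐) = -3/7 + Y/7)
-25 + h(-3, -5)*(-1) = -25 + (-3/7 + (⅐)*(-3))*(-1) = -25 + (-3/7 - 3/7)*(-1) = -25 - 6/7*(-1) = -25 + 6/7 = -169/7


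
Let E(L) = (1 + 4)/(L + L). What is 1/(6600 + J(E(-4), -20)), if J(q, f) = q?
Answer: 8/52795 ≈ 0.00015153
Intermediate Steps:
E(L) = 5/(2*L) (E(L) = 5/((2*L)) = 5*(1/(2*L)) = 5/(2*L))
1/(6600 + J(E(-4), -20)) = 1/(6600 + (5/2)/(-4)) = 1/(6600 + (5/2)*(-1/4)) = 1/(6600 - 5/8) = 1/(52795/8) = 8/52795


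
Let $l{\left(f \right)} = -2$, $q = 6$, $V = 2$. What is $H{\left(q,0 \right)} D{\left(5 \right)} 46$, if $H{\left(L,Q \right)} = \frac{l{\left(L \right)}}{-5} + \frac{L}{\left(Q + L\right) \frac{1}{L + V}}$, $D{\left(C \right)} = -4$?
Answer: $- \frac{7728}{5} \approx -1545.6$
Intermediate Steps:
$H{\left(L,Q \right)} = \frac{2}{5} + \frac{L \left(2 + L\right)}{L + Q}$ ($H{\left(L,Q \right)} = - \frac{2}{-5} + \frac{L}{\left(Q + L\right) \frac{1}{L + 2}} = \left(-2\right) \left(- \frac{1}{5}\right) + \frac{L}{\left(L + Q\right) \frac{1}{2 + L}} = \frac{2}{5} + \frac{L}{\frac{1}{2 + L} \left(L + Q\right)} = \frac{2}{5} + L \frac{2 + L}{L + Q} = \frac{2}{5} + \frac{L \left(2 + L\right)}{L + Q}$)
$H{\left(q,0 \right)} D{\left(5 \right)} 46 = \frac{6^{2} + \frac{2}{5} \cdot 0 + \frac{12}{5} \cdot 6}{6 + 0} \left(-4\right) 46 = \frac{36 + 0 + \frac{72}{5}}{6} \left(-4\right) 46 = \frac{1}{6} \cdot \frac{252}{5} \left(-4\right) 46 = \frac{42}{5} \left(-4\right) 46 = \left(- \frac{168}{5}\right) 46 = - \frac{7728}{5}$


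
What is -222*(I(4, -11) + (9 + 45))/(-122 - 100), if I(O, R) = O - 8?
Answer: 50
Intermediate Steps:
I(O, R) = -8 + O
-222*(I(4, -11) + (9 + 45))/(-122 - 100) = -222*((-8 + 4) + (9 + 45))/(-122 - 100) = -222*(-4 + 54)/(-222) = -11100*(-1)/222 = -222*(-25/111) = 50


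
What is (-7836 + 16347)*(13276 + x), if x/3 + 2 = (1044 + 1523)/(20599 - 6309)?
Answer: 1613992004511/14290 ≈ 1.1295e+8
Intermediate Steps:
x = -78039/14290 (x = -6 + 3*((1044 + 1523)/(20599 - 6309)) = -6 + 3*(2567/14290) = -6 + 7701/14290 = -78039/14290 ≈ -5.4611)
(-7836 + 16347)*(13276 + x) = (-7836 + 16347)*(13276 - 78039/14290) = 8511*(189636001/14290) = 1613992004511/14290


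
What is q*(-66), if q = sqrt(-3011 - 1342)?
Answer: -66*I*sqrt(4353) ≈ -4354.5*I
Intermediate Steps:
q = I*sqrt(4353) (q = sqrt(-4353) = I*sqrt(4353) ≈ 65.977*I)
q*(-66) = (I*sqrt(4353))*(-66) = -66*I*sqrt(4353)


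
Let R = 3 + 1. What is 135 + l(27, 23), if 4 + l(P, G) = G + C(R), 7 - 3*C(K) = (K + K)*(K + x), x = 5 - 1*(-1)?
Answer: 389/3 ≈ 129.67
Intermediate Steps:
x = 6 (x = 5 + 1 = 6)
R = 4
C(K) = 7/3 - 2*K*(6 + K)/3 (C(K) = 7/3 - (K + K)*(K + 6)/3 = 7/3 - 2*K*(6 + K)/3)
l(P, G) = -85/3 + G (l(P, G) = -4 + (G + (7/3 - 4*4 - ⅔*4²)) = -4 + (G + (7/3 - 16 - ⅔*16)) = -4 + (G + (7/3 - 16 - 32/3)) = -4 + (G - 73/3) = -4 + (-73/3 + G) = -85/3 + G)
135 + l(27, 23) = 135 + (-85/3 + 23) = 135 - 16/3 = 389/3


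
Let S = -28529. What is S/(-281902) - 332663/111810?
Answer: -22647134384/7879865655 ≈ -2.8741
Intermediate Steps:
S/(-281902) - 332663/111810 = -28529/(-281902) - 332663/111810 = -28529*(-1/281902) - 332663*1/111810 = 28529/281902 - 332663/111810 = -22647134384/7879865655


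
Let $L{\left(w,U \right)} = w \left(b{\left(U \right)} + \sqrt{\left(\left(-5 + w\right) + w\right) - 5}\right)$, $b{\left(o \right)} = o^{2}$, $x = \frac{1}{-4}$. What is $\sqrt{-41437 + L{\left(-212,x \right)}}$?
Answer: $\frac{\sqrt{-165801 - 848 i \sqrt{434}}}{2} \approx 10.831 - 203.88 i$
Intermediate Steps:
$x = - \frac{1}{4} \approx -0.25$
$L{\left(w,U \right)} = w \left(U^{2} + \sqrt{-10 + 2 w}\right)$ ($L{\left(w,U \right)} = w \left(U^{2} + \sqrt{\left(\left(-5 + w\right) + w\right) - 5}\right) = w \left(U^{2} + \sqrt{\left(-5 + 2 w\right) - 5}\right) = w \left(U^{2} + \sqrt{-10 + 2 w}\right)$)
$\sqrt{-41437 + L{\left(-212,x \right)}} = \sqrt{-41437 - 212 \left(\left(- \frac{1}{4}\right)^{2} + \sqrt{-10 + 2 \left(-212\right)}\right)} = \sqrt{-41437 - 212 \left(\frac{1}{16} + \sqrt{-10 - 424}\right)} = \sqrt{-41437 - 212 \left(\frac{1}{16} + \sqrt{-434}\right)} = \sqrt{-41437 - 212 \left(\frac{1}{16} + i \sqrt{434}\right)} = \sqrt{-41437 - \left(\frac{53}{4} + 212 i \sqrt{434}\right)} = \sqrt{- \frac{165801}{4} - 212 i \sqrt{434}}$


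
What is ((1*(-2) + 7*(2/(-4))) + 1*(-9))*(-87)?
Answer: 2523/2 ≈ 1261.5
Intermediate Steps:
((1*(-2) + 7*(2/(-4))) + 1*(-9))*(-87) = ((-2 + 7*(2*(-1/4))) - 9)*(-87) = ((-2 + 7*(-1/2)) - 9)*(-87) = ((-2 - 7/2) - 9)*(-87) = (-11/2 - 9)*(-87) = -29/2*(-87) = 2523/2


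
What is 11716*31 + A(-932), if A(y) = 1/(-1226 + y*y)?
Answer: 315035484009/867398 ≈ 3.6320e+5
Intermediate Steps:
A(y) = 1/(-1226 + y²)
11716*31 + A(-932) = 11716*31 + 1/(-1226 + (-932)²) = 363196 + 1/(-1226 + 868624) = 363196 + 1/867398 = 315035484009/867398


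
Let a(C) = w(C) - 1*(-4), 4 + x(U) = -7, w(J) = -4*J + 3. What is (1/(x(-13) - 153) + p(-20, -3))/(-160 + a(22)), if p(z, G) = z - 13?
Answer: 5413/39524 ≈ 0.13695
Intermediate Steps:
p(z, G) = -13 + z
w(J) = 3 - 4*J
x(U) = -11 (x(U) = -4 - 7 = -11)
a(C) = 7 - 4*C (a(C) = (3 - 4*C) - 1*(-4) = (3 - 4*C) + 4 = 7 - 4*C)
(1/(x(-13) - 153) + p(-20, -3))/(-160 + a(22)) = (1/(-11 - 153) + (-13 - 20))/(-160 + (7 - 4*22)) = (1/(-164) - 33)/(-160 + (7 - 88)) = (-1/164 - 33)/(-160 - 81) = -5413/164/(-241) = -5413/164*(-1/241) = 5413/39524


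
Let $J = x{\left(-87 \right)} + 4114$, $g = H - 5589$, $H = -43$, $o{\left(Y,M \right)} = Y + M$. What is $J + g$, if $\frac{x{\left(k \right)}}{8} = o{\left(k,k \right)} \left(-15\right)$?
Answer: $19362$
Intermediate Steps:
$o{\left(Y,M \right)} = M + Y$
$g = -5632$ ($g = -43 - 5589 = -5632$)
$x{\left(k \right)} = - 240 k$ ($x{\left(k \right)} = 8 \left(k + k\right) \left(-15\right) = 8 \cdot 2 k \left(-15\right) = 8 \left(- 30 k\right) = - 240 k$)
$J = 24994$ ($J = \left(-240\right) \left(-87\right) + 4114 = 20880 + 4114 = 24994$)
$J + g = 24994 - 5632 = 19362$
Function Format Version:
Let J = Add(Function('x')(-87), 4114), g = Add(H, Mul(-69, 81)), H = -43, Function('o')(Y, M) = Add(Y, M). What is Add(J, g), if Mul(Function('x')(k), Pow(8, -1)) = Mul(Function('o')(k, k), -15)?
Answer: 19362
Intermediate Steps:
Function('o')(Y, M) = Add(M, Y)
g = -5632 (g = Add(-43, Mul(-69, 81)) = Add(-43, -5589) = -5632)
Function('x')(k) = Mul(-240, k) (Function('x')(k) = Mul(8, Mul(Add(k, k), -15)) = Mul(8, Mul(Mul(2, k), -15)) = Mul(8, Mul(-30, k)) = Mul(-240, k))
J = 24994 (J = Add(Mul(-240, -87), 4114) = Add(20880, 4114) = 24994)
Add(J, g) = Add(24994, -5632) = 19362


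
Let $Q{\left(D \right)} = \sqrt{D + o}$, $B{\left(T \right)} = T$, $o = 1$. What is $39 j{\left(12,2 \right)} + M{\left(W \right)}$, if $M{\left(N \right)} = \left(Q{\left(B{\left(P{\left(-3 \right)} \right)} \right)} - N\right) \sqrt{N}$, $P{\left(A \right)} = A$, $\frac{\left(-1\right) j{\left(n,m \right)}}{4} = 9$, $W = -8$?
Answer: $-1408 + 16 i \sqrt{2} \approx -1408.0 + 22.627 i$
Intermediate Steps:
$j{\left(n,m \right)} = -36$ ($j{\left(n,m \right)} = \left(-4\right) 9 = -36$)
$Q{\left(D \right)} = \sqrt{1 + D}$ ($Q{\left(D \right)} = \sqrt{D + 1} = \sqrt{1 + D}$)
$M{\left(N \right)} = \sqrt{N} \left(- N + i \sqrt{2}\right)$ ($M{\left(N \right)} = \left(\sqrt{1 - 3} - N\right) \sqrt{N} = \left(\sqrt{-2} - N\right) \sqrt{N} = \left(i \sqrt{2} - N\right) \sqrt{N} = \left(- N + i \sqrt{2}\right) \sqrt{N} = \sqrt{N} \left(- N + i \sqrt{2}\right)$)
$39 j{\left(12,2 \right)} + M{\left(W \right)} = 39 \left(-36\right) + \sqrt{-8} \left(\left(-1\right) \left(-8\right) + i \sqrt{2}\right) = -1404 + 2 i \sqrt{2} \left(8 + i \sqrt{2}\right)$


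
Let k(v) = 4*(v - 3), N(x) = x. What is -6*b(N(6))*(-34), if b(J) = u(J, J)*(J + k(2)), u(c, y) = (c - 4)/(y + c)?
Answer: 68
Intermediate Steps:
k(v) = -12 + 4*v (k(v) = 4*(-3 + v) = -12 + 4*v)
u(c, y) = (-4 + c)/(c + y)
b(J) = (-4 + J)²/(2*J) (b(J) = ((-4 + J)/(J + J))*(J + (-12 + 4*2)) = ((-4 + J)/((2*J)))*(J + (-12 + 8)) = ((1/(2*J))*(-4 + J))*(J - 4) = ((-4 + J)/(2*J))*(-4 + J) = (-4 + J)²/(2*J))
-6*b(N(6))*(-34) = -3*(-4 + 6)²/6*(-34) = -3*2²/6*(-34) = -3*4/6*(-34) = -6*⅓*(-34) = -2*(-34) = 68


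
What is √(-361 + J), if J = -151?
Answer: 16*I*√2 ≈ 22.627*I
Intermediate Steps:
√(-361 + J) = √(-361 - 151) = √(-512) = 16*I*√2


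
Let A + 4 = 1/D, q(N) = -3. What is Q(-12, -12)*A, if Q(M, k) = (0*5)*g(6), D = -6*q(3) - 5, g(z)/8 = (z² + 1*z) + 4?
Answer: 0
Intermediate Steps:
g(z) = 32 + 8*z + 8*z² (g(z) = 8*((z² + 1*z) + 4) = 8*((z² + z) + 4) = 8*((z + z²) + 4) = 8*(4 + z + z²) = 32 + 8*z + 8*z²)
D = 13 (D = -6*(-3) - 5 = 18 - 5 = 13)
Q(M, k) = 0 (Q(M, k) = (0*5)*(32 + 8*6 + 8*6²) = 0*(32 + 48 + 8*36) = 0*(32 + 48 + 288) = 0*368 = 0)
A = -51/13 (A = -4 + 1/13 = -51/13 ≈ -3.9231)
Q(-12, -12)*A = 0*(-51/13) = 0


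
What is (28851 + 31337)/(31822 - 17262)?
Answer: 15047/3640 ≈ 4.1338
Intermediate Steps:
(28851 + 31337)/(31822 - 17262) = 60188/14560 = 60188*(1/14560) = 15047/3640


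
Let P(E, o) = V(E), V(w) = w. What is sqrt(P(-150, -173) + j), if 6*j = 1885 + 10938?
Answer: sqrt(71538)/6 ≈ 44.578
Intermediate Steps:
P(E, o) = E
j = 12823/6 (j = (1885 + 10938)/6 = (1/6)*12823 = 12823/6 ≈ 2137.2)
sqrt(P(-150, -173) + j) = sqrt(-150 + 12823/6) = sqrt(11923/6) = sqrt(71538)/6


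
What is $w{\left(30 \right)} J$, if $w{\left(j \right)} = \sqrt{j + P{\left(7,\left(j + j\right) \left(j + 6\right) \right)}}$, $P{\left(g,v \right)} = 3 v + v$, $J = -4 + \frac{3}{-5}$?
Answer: $- \frac{391 \sqrt{30}}{5} \approx -428.32$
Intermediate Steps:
$J = - \frac{23}{5}$ ($J = -4 + 3 \left(- \frac{1}{5}\right) = -4 - \frac{3}{5} = - \frac{23}{5} \approx -4.6$)
$P{\left(g,v \right)} = 4 v$
$w{\left(j \right)} = \sqrt{j + 8 j \left(6 + j\right)}$ ($w{\left(j \right)} = \sqrt{j + 4 \left(j + j\right) \left(j + 6\right)} = \sqrt{j + 4 \cdot 2 j \left(6 + j\right)} = \sqrt{j + 8 j \left(6 + j\right)}$)
$w{\left(30 \right)} J = \sqrt{30 \left(49 + 8 \cdot 30\right)} \left(- \frac{23}{5}\right) = \sqrt{30 \left(49 + 240\right)} \left(- \frac{23}{5}\right) = \sqrt{30 \cdot 289} \left(- \frac{23}{5}\right) = \sqrt{8670} \left(- \frac{23}{5}\right) = 17 \sqrt{30} \left(- \frac{23}{5}\right) = - \frac{391 \sqrt{30}}{5}$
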